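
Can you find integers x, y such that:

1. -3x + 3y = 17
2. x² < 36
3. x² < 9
No

Even the single constraint (-3x + 3y = 17) is infeasible over the integers.

  - -3x + 3y = 17: every term on the left is divisible by 3, so the LHS ≡ 0 (mod 3), but the RHS 17 is not — no integer solution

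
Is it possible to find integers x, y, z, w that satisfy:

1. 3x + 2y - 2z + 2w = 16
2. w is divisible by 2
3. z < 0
Yes

Take x = 4, y = 0, z = -2, w = 0. Substituting into each constraint:
  (1) 3(4) + 2(0) - 2(-2) + 2(0) = 16 ✓
  (2) 0 = 2 × 0, remainder 0 ✓
  (3) -2 < 0 ✓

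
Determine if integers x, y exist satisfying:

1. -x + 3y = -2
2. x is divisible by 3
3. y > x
No

A contradictory subset is {-x + 3y = -2, x is divisible by 3}. No integer assignment can satisfy these jointly:

  - -x + 3y = -2: is a linear equation tying the variables together
  - x is divisible by 3: restricts x to multiples of 3

Modular obstruction: writing x = 3x', every remaining term of the linear equation is divisible by 3, so the left side is ≡ 0 (mod 3); but the right side -2 ≡ 1 (mod 3). No integers can satisfy it.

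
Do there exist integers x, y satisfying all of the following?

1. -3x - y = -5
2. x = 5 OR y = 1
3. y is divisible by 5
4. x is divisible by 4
No

A contradictory subset is {-3x - y = -5, x = 5 OR y = 1, x is divisible by 4}. No integer assignment can satisfy these jointly:

  - -3x - y = -5: is a linear equation tying the variables together
  - x = 5 OR y = 1: forces a choice: either x = 5 or y = 1
  - x is divisible by 4: restricts x to multiples of 4

Split on the disjunction (x = 5 OR y = 1):
  • If x = 5: this contradicts the divisibility constraint — 5 is not a multiple of 4.
  • If y = 1: with y = 1, writing x = 4x', every remaining term of the linear equation is divisible by 12, so the left side is ≡ 0 (mod 12); but the right side -4 ≡ 8 (mod 12). No integers can satisfy it.
Both branches are infeasible, so the system has no integer solution.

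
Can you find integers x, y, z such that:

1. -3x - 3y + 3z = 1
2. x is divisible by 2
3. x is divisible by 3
No

Even the single constraint (-3x - 3y + 3z = 1) is infeasible over the integers.

  - -3x - 3y + 3z = 1: every term on the left is divisible by 3, so the LHS ≡ 0 (mod 3), but the RHS 1 is not — no integer solution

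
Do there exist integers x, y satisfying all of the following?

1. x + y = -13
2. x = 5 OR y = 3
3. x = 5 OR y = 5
Yes

Take x = 5, y = -18. Substituting into each constraint:
  (1) 5 + (-18) = -13 ✓
  (2) x = 5, target 5 ✓ (first branch holds)
  (3) x = 5, target 5 ✓ (first branch holds)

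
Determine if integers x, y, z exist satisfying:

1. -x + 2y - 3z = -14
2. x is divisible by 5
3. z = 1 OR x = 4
Yes

Take x = 5, y = -3, z = 1. Substituting into each constraint:
  (1) (-5) + 2(-3) - 3(1) = -14 ✓
  (2) 5 = 5 × 1, remainder 0 ✓
  (3) z = 1, target 1 ✓ (first branch holds)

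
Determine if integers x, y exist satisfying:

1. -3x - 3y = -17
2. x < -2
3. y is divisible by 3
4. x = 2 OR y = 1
No

Even the single constraint (-3x - 3y = -17) is infeasible over the integers.

  - -3x - 3y = -17: every term on the left is divisible by 3, so the LHS ≡ 0 (mod 3), but the RHS -17 is not — no integer solution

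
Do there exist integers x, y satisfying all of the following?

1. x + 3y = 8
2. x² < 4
Yes

Take x = -1, y = 3. Substituting into each constraint:
  (1) (-1) + 3(3) = 8 ✓
  (2) x² = (-1)² = 1, and 1 < 4 ✓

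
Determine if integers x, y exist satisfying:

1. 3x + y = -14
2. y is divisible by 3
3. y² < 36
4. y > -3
No

A contradictory subset is {3x + y = -14, y is divisible by 3}. No integer assignment can satisfy these jointly:

  - 3x + y = -14: is a linear equation tying the variables together
  - y is divisible by 3: restricts y to multiples of 3

Modular obstruction: writing y = 3y', every remaining term of the linear equation is divisible by 3, so the left side is ≡ 0 (mod 3); but the right side -14 ≡ 1 (mod 3). No integers can satisfy it.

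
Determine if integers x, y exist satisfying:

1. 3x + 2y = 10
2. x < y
Yes

Take x = 0, y = 5. Substituting into each constraint:
  (1) 3(0) + 2(5) = 10 ✓
  (2) 0 < 5 ✓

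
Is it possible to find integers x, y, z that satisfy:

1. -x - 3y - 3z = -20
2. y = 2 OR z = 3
Yes

Take x = 11, y = 0, z = 3. Substituting into each constraint:
  (1) (-11) - 3(0) - 3(3) = -20 ✓
  (2) z = 3, target 3 ✓ (second branch holds)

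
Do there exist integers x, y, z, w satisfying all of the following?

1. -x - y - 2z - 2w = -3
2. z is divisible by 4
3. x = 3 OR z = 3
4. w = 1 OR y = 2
Yes

Take x = 3, y = -2, z = 0, w = 1. Substituting into each constraint:
  (1) (-3) + 2 - 2(0) - 2(1) = -3 ✓
  (2) 0 = 4 × 0, remainder 0 ✓
  (3) x = 3, target 3 ✓ (first branch holds)
  (4) w = 1, target 1 ✓ (first branch holds)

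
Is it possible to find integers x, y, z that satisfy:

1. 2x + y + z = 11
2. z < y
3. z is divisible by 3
Yes

Take x = 5, y = 1, z = 0. Substituting into each constraint:
  (1) 2(5) + 1 + 0 = 11 ✓
  (2) 0 < 1 ✓
  (3) 0 = 3 × 0, remainder 0 ✓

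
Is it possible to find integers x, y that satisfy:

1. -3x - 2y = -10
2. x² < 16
Yes

Take x = 2, y = 2. Substituting into each constraint:
  (1) -3(2) - 2(2) = -10 ✓
  (2) x² = (2)² = 4, and 4 < 16 ✓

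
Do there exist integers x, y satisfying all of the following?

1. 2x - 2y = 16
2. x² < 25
Yes

Take x = 0, y = -8. Substituting into each constraint:
  (1) 2(0) - 2(-8) = 16 ✓
  (2) x² = (0)² = 0, and 0 < 25 ✓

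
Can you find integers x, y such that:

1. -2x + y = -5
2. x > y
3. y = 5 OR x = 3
Yes

Take x = 3, y = 1. Substituting into each constraint:
  (1) -2(3) + 1 = -5 ✓
  (2) 3 > 1 ✓
  (3) x = 3, target 3 ✓ (second branch holds)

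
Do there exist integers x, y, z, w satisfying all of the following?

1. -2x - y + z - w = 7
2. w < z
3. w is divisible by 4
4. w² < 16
Yes

Take x = 0, y = -6, z = 1, w = 0. Substituting into each constraint:
  (1) -2(0) + 6 + 1 + 0 = 7 ✓
  (2) 0 < 1 ✓
  (3) 0 = 4 × 0, remainder 0 ✓
  (4) w² = (0)² = 0, and 0 < 16 ✓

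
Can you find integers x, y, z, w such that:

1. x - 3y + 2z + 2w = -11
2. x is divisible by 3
Yes

Take x = 0, y = 1, z = -4, w = 0. Substituting into each constraint:
  (1) 0 - 3(1) + 2(-4) + 2(0) = -11 ✓
  (2) 0 = 3 × 0, remainder 0 ✓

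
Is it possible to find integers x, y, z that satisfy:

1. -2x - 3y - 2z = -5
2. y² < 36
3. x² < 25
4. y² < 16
Yes

Take x = 1, y = 1, z = 0. Substituting into each constraint:
  (1) -2(1) - 3(1) - 2(0) = -5 ✓
  (2) y² = (1)² = 1, and 1 < 36 ✓
  (3) x² = (1)² = 1, and 1 < 25 ✓
  (4) y² = (1)² = 1, and 1 < 16 ✓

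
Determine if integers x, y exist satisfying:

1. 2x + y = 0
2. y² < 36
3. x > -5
Yes

Take x = 0, y = 0. Substituting into each constraint:
  (1) 2(0) + 0 = 0 ✓
  (2) y² = (0)² = 0, and 0 < 36 ✓
  (3) 0 > -5 ✓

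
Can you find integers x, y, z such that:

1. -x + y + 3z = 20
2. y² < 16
Yes

Take x = 1, y = 0, z = 7. Substituting into each constraint:
  (1) (-1) + 0 + 3(7) = 20 ✓
  (2) y² = (0)² = 0, and 0 < 16 ✓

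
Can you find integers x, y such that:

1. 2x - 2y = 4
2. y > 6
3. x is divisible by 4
Yes

Take x = 12, y = 10. Substituting into each constraint:
  (1) 2(12) - 2(10) = 4 ✓
  (2) 10 > 6 ✓
  (3) 12 = 4 × 3, remainder 0 ✓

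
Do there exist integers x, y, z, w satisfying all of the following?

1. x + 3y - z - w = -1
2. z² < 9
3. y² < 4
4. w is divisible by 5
Yes

Take x = -1, y = 0, z = 0, w = 0. Substituting into each constraint:
  (1) (-1) + 3(0) + 0 + 0 = -1 ✓
  (2) z² = (0)² = 0, and 0 < 9 ✓
  (3) y² = (0)² = 0, and 0 < 4 ✓
  (4) 0 = 5 × 0, remainder 0 ✓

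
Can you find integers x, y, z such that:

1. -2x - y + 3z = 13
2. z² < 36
Yes

Take x = 0, y = -13, z = 0. Substituting into each constraint:
  (1) -2(0) + 13 + 3(0) = 13 ✓
  (2) z² = (0)² = 0, and 0 < 36 ✓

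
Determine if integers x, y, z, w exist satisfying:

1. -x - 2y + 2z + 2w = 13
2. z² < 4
Yes

Take x = 1, y = 0, z = 0, w = 7. Substituting into each constraint:
  (1) (-1) - 2(0) + 2(0) + 2(7) = 13 ✓
  (2) z² = (0)² = 0, and 0 < 4 ✓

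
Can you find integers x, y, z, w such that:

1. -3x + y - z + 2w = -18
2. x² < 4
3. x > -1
Yes

Take x = 0, y = -18, z = 0, w = 0. Substituting into each constraint:
  (1) -3(0) + (-18) + 0 + 2(0) = -18 ✓
  (2) x² = (0)² = 0, and 0 < 4 ✓
  (3) 0 > -1 ✓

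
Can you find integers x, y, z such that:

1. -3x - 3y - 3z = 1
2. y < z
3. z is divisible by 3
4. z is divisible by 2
No

Even the single constraint (-3x - 3y - 3z = 1) is infeasible over the integers.

  - -3x - 3y - 3z = 1: every term on the left is divisible by 3, so the LHS ≡ 0 (mod 3), but the RHS 1 is not — no integer solution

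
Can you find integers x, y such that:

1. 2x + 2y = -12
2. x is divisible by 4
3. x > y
Yes

Take x = 0, y = -6. Substituting into each constraint:
  (1) 2(0) + 2(-6) = -12 ✓
  (2) 0 = 4 × 0, remainder 0 ✓
  (3) 0 > -6 ✓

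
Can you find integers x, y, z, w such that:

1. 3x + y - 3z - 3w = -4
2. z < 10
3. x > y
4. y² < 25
Yes

Take x = 0, y = -1, z = 1, w = 0. Substituting into each constraint:
  (1) 3(0) + (-1) - 3(1) - 3(0) = -4 ✓
  (2) 1 < 10 ✓
  (3) 0 > -1 ✓
  (4) y² = (-1)² = 1, and 1 < 25 ✓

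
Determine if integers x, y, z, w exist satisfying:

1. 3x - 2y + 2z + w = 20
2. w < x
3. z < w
Yes

Take x = 2, y = -8, z = -1, w = 0. Substituting into each constraint:
  (1) 3(2) - 2(-8) + 2(-1) + 0 = 20 ✓
  (2) 0 < 2 ✓
  (3) -1 < 0 ✓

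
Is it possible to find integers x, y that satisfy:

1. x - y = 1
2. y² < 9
Yes

Take x = 0, y = -1. Substituting into each constraint:
  (1) 0 + 1 = 1 ✓
  (2) y² = (-1)² = 1, and 1 < 9 ✓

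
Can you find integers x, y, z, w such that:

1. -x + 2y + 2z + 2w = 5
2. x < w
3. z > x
Yes

Take x = 1, y = -1, z = 2, w = 2. Substituting into each constraint:
  (1) (-1) + 2(-1) + 2(2) + 2(2) = 5 ✓
  (2) 1 < 2 ✓
  (3) 2 > 1 ✓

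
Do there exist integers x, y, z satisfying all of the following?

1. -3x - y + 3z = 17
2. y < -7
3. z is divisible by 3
Yes

Take x = 0, y = -17, z = 0. Substituting into each constraint:
  (1) -3(0) + 17 + 3(0) = 17 ✓
  (2) -17 < -7 ✓
  (3) 0 = 3 × 0, remainder 0 ✓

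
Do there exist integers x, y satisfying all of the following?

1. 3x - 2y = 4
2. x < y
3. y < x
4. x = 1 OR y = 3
No

A contradictory subset is {x < y, y < x}. No integer assignment can satisfy these jointly:

  - x < y: bounds one variable relative to another variable
  - y < x: bounds one variable relative to another variable

Direct contradiction: y > x and x > y cannot both hold.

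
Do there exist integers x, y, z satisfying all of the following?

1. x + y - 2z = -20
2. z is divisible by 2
Yes

Take x = -20, y = 0, z = 0. Substituting into each constraint:
  (1) (-20) + 0 - 2(0) = -20 ✓
  (2) 0 = 2 × 0, remainder 0 ✓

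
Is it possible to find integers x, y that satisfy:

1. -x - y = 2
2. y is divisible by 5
Yes

Take x = -2, y = 0. Substituting into each constraint:
  (1) 2 + 0 = 2 ✓
  (2) 0 = 5 × 0, remainder 0 ✓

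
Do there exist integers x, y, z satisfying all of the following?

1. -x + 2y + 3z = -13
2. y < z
Yes

Take x = 11, y = -1, z = 0. Substituting into each constraint:
  (1) (-11) + 2(-1) + 3(0) = -13 ✓
  (2) -1 < 0 ✓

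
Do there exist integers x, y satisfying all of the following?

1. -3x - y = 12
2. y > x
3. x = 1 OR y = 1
No

The full constraint system is jointly infeasible over the integers. Each constraint and what it forces:

  - -3x - y = 12: is a linear equation tying the variables together
  - y > x: bounds one variable relative to another variable
  - x = 1 OR y = 1: forces a choice: either x = 1 or y = 1

Split on the disjunction (x = 1 OR y = 1):
  • If x = 1: the equation forces y = -15, giving (x, y) = (1, -15), which violates y > x.
  • If y = 1: with y = 1, every remaining term of the linear equation is divisible by 3, so the left side is ≡ 0 (mod 3); but the right side 13 ≡ 1 (mod 3). No integers can satisfy it.
Both branches are infeasible, so the system has no integer solution.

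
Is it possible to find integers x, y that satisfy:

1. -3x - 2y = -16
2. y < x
Yes

Take x = 4, y = 2. Substituting into each constraint:
  (1) -3(4) - 2(2) = -16 ✓
  (2) 2 < 4 ✓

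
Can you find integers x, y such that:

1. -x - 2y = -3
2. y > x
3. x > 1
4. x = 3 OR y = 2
No

A contradictory subset is {-x - 2y = -3, y > x, x > 1}. No integer assignment can satisfy these jointly:

  - -x - 2y = -3: is a linear equation tying the variables together
  - y > x: bounds one variable relative to another variable
  - x > 1: bounds one variable relative to a constant

Propagating the comparison: y > x and x ≥ 2 give y ≥ 3. Range argument: with x ∈ [2, ∞], y ∈ [3, ∞], the left side of the equation is at most -8, but the right side is -3 > -8. No integer solution exists.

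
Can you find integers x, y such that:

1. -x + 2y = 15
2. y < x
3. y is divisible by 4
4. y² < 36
No

A contradictory subset is {-x + 2y = 15, y < x, y² < 36}. No integer assignment can satisfy these jointly:

  - -x + 2y = 15: is a linear equation tying the variables together
  - y < x: bounds one variable relative to another variable
  - y² < 36: restricts y to |y| ≤ 5

Propagating the comparison: x > y and y ≥ -5 give x ≥ -4. Range argument: with x ∈ [-4, ∞], y ∈ [-5, 5], the left side of the equation is at most 14, but the right side is 15 > 14. No integer solution exists.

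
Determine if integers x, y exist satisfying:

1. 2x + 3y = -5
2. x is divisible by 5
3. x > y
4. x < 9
Yes

Take x = 5, y = -5. Substituting into each constraint:
  (1) 2(5) + 3(-5) = -5 ✓
  (2) 5 = 5 × 1, remainder 0 ✓
  (3) 5 > -5 ✓
  (4) 5 < 9 ✓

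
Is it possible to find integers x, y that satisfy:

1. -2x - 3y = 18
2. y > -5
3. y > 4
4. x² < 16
No

A contradictory subset is {-2x - 3y = 18, y > 4, x² < 16}. No integer assignment can satisfy these jointly:

  - -2x - 3y = 18: is a linear equation tying the variables together
  - y > 4: bounds one variable relative to a constant
  - x² < 16: restricts x to |x| ≤ 3

Range argument: with x ∈ [-3, 3], y ∈ [5, ∞], the left side of the equation is at most -9, but the right side is 18 > -9. No integer solution exists.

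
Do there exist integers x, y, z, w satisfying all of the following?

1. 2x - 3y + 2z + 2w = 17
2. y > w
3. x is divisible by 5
Yes

Take x = 0, y = 1, z = 10, w = 0. Substituting into each constraint:
  (1) 2(0) - 3(1) + 2(10) + 2(0) = 17 ✓
  (2) 1 > 0 ✓
  (3) 0 = 5 × 0, remainder 0 ✓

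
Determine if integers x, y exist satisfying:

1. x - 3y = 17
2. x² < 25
Yes

Take x = -1, y = -6. Substituting into each constraint:
  (1) (-1) - 3(-6) = 17 ✓
  (2) x² = (-1)² = 1, and 1 < 25 ✓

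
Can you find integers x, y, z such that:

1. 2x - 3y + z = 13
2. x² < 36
Yes

Take x = 0, y = -4, z = 1. Substituting into each constraint:
  (1) 2(0) - 3(-4) + 1 = 13 ✓
  (2) x² = (0)² = 0, and 0 < 36 ✓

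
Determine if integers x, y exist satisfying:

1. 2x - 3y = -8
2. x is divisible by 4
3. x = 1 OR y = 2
No

The full constraint system is jointly infeasible over the integers. Each constraint and what it forces:

  - 2x - 3y = -8: is a linear equation tying the variables together
  - x is divisible by 4: restricts x to multiples of 4
  - x = 1 OR y = 2: forces a choice: either x = 1 or y = 2

Split on the disjunction (x = 1 OR y = 2):
  • If x = 1: this contradicts the divisibility constraint — 1 is not a multiple of 4.
  • If y = 2: with y = 2, writing x = 4x', every remaining term of the linear equation is divisible by 8, so the left side is ≡ 0 (mod 8); but the right side -2 ≡ 6 (mod 8). No integers can satisfy it.
Both branches are infeasible, so the system has no integer solution.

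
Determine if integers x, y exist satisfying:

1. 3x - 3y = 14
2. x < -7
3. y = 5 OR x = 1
No

Even the single constraint (3x - 3y = 14) is infeasible over the integers.

  - 3x - 3y = 14: every term on the left is divisible by 3, so the LHS ≡ 0 (mod 3), but the RHS 14 is not — no integer solution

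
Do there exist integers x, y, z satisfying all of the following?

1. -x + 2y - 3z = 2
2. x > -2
Yes

Take x = 0, y = 1, z = 0. Substituting into each constraint:
  (1) 0 + 2(1) - 3(0) = 2 ✓
  (2) 0 > -2 ✓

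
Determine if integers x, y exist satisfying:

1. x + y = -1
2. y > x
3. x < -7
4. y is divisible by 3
Yes

Take x = -10, y = 9. Substituting into each constraint:
  (1) (-10) + 9 = -1 ✓
  (2) 9 > -10 ✓
  (3) -10 < -7 ✓
  (4) 9 = 3 × 3, remainder 0 ✓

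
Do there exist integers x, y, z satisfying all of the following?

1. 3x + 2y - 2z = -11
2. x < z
Yes

Take x = 1, y = -5, z = 2. Substituting into each constraint:
  (1) 3(1) + 2(-5) - 2(2) = -11 ✓
  (2) 1 < 2 ✓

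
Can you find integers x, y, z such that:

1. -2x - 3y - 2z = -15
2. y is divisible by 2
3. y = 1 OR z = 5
No

A contradictory subset is {-2x - 3y - 2z = -15, y is divisible by 2}. No integer assignment can satisfy these jointly:

  - -2x - 3y - 2z = -15: is a linear equation tying the variables together
  - y is divisible by 2: restricts y to multiples of 2

Modular obstruction: writing y = 2y', every remaining term of the linear equation is divisible by 2, so the left side is ≡ 0 (mod 2); but the right side -15 ≡ 1 (mod 2). No integers can satisfy it.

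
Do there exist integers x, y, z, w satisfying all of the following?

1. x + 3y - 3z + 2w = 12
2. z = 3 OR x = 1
Yes

Take x = 1, y = 9, z = 4, w = -2. Substituting into each constraint:
  (1) 1 + 3(9) - 3(4) + 2(-2) = 12 ✓
  (2) x = 1, target 1 ✓ (second branch holds)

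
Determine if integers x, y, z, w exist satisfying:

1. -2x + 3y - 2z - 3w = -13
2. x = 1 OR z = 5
Yes

Take x = 0, y = 0, z = 5, w = 1. Substituting into each constraint:
  (1) -2(0) + 3(0) - 2(5) - 3(1) = -13 ✓
  (2) z = 5, target 5 ✓ (second branch holds)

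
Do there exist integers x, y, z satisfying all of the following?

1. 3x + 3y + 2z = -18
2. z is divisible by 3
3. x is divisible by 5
Yes

Take x = 0, y = -6, z = 0. Substituting into each constraint:
  (1) 3(0) + 3(-6) + 2(0) = -18 ✓
  (2) 0 = 3 × 0, remainder 0 ✓
  (3) 0 = 5 × 0, remainder 0 ✓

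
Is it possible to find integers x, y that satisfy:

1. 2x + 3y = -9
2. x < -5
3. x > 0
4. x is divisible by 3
No

A contradictory subset is {x < -5, x > 0}. No integer assignment can satisfy these jointly:

  - x < -5: bounds one variable relative to a constant
  - x > 0: bounds one variable relative to a constant

Direct contradiction: the bounds on x require x ≥ 1 and x ≤ -6 simultaneously, which is empty.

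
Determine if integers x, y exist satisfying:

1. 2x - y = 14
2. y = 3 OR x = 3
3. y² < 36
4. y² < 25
No

A contradictory subset is {2x - y = 14, y = 3 OR x = 3, y² < 25}. No integer assignment can satisfy these jointly:

  - 2x - y = 14: is a linear equation tying the variables together
  - y = 3 OR x = 3: forces a choice: either y = 3 or x = 3
  - y² < 25: restricts y to |y| ≤ 4

Split on the disjunction (y = 3 OR x = 3):
  • If y = 3: with y = 3, every remaining term of the linear equation is divisible by 2, so the left side is ≡ 0 (mod 2); but the right side 17 ≡ 1 (mod 2). No integers can satisfy it.
  • If x = 3: the equation forces y = -8, but y² < 25 requires |y| ≤ 4.
Both branches are infeasible, so the system has no integer solution.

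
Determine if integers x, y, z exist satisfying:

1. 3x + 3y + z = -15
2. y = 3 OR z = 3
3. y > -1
Yes

Take x = -6, y = 0, z = 3. Substituting into each constraint:
  (1) 3(-6) + 3(0) + 3 = -15 ✓
  (2) z = 3, target 3 ✓ (second branch holds)
  (3) 0 > -1 ✓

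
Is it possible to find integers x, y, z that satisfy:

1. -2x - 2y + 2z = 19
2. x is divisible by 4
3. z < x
No

Even the single constraint (-2x - 2y + 2z = 19) is infeasible over the integers.

  - -2x - 2y + 2z = 19: every term on the left is divisible by 2, so the LHS ≡ 0 (mod 2), but the RHS 19 is not — no integer solution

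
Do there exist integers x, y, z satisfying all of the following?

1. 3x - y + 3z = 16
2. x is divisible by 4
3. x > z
Yes

Take x = 0, y = -19, z = -1. Substituting into each constraint:
  (1) 3(0) + 19 + 3(-1) = 16 ✓
  (2) 0 = 4 × 0, remainder 0 ✓
  (3) 0 > -1 ✓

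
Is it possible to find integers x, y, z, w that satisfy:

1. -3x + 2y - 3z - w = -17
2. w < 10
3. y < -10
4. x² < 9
Yes

Take x = 0, y = -11, z = 0, w = -5. Substituting into each constraint:
  (1) -3(0) + 2(-11) - 3(0) + 5 = -17 ✓
  (2) -5 < 10 ✓
  (3) -11 < -10 ✓
  (4) x² = (0)² = 0, and 0 < 9 ✓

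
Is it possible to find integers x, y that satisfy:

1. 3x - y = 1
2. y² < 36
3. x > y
Yes

Take x = 0, y = -1. Substituting into each constraint:
  (1) 3(0) + 1 = 1 ✓
  (2) y² = (-1)² = 1, and 1 < 36 ✓
  (3) 0 > -1 ✓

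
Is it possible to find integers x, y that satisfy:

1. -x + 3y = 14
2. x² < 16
Yes

Take x = -2, y = 4. Substituting into each constraint:
  (1) 2 + 3(4) = 14 ✓
  (2) x² = (-2)² = 4, and 4 < 16 ✓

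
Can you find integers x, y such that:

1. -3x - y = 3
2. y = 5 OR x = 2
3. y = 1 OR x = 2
Yes

Take x = 2, y = -9. Substituting into each constraint:
  (1) -3(2) + 9 = 3 ✓
  (2) x = 2, target 2 ✓ (second branch holds)
  (3) x = 2, target 2 ✓ (second branch holds)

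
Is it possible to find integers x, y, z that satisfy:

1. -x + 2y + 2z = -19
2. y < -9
Yes

Take x = -1, y = -10, z = 0. Substituting into each constraint:
  (1) 1 + 2(-10) + 2(0) = -19 ✓
  (2) -10 < -9 ✓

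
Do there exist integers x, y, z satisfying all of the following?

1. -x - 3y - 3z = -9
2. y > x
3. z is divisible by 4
Yes

Take x = 0, y = 3, z = 0. Substituting into each constraint:
  (1) 0 - 3(3) - 3(0) = -9 ✓
  (2) 3 > 0 ✓
  (3) 0 = 4 × 0, remainder 0 ✓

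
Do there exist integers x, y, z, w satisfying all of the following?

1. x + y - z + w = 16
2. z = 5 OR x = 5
Yes

Take x = 0, y = 0, z = 5, w = 21. Substituting into each constraint:
  (1) 0 + 0 + (-5) + 21 = 16 ✓
  (2) z = 5, target 5 ✓ (first branch holds)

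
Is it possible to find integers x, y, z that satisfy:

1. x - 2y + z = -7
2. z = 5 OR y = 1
Yes

Take x = 0, y = 6, z = 5. Substituting into each constraint:
  (1) 0 - 2(6) + 5 = -7 ✓
  (2) z = 5, target 5 ✓ (first branch holds)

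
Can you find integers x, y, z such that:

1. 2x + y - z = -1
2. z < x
Yes

Take x = 1, y = -3, z = 0. Substituting into each constraint:
  (1) 2(1) + (-3) + 0 = -1 ✓
  (2) 0 < 1 ✓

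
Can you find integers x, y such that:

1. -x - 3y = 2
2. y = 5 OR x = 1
Yes

Take x = -17, y = 5. Substituting into each constraint:
  (1) 17 - 3(5) = 2 ✓
  (2) y = 5, target 5 ✓ (first branch holds)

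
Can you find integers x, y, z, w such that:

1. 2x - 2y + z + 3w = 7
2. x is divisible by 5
Yes

Take x = 0, y = 0, z = 7, w = 0. Substituting into each constraint:
  (1) 2(0) - 2(0) + 7 + 3(0) = 7 ✓
  (2) 0 = 5 × 0, remainder 0 ✓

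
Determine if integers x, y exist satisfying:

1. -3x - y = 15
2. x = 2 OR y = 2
Yes

Take x = 2, y = -21. Substituting into each constraint:
  (1) -3(2) + 21 = 15 ✓
  (2) x = 2, target 2 ✓ (first branch holds)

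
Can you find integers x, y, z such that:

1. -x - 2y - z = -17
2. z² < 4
Yes

Take x = 1, y = 8, z = 0. Substituting into each constraint:
  (1) (-1) - 2(8) + 0 = -17 ✓
  (2) z² = (0)² = 0, and 0 < 4 ✓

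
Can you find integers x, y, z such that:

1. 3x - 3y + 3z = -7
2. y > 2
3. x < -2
No

Even the single constraint (3x - 3y + 3z = -7) is infeasible over the integers.

  - 3x - 3y + 3z = -7: every term on the left is divisible by 3, so the LHS ≡ 0 (mod 3), but the RHS -7 is not — no integer solution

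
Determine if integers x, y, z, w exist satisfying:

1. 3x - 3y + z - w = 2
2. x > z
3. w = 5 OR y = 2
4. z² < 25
Yes

Take x = 1, y = 2, z = 0, w = -5. Substituting into each constraint:
  (1) 3(1) - 3(2) + 0 + 5 = 2 ✓
  (2) 1 > 0 ✓
  (3) y = 2, target 2 ✓ (second branch holds)
  (4) z² = (0)² = 0, and 0 < 25 ✓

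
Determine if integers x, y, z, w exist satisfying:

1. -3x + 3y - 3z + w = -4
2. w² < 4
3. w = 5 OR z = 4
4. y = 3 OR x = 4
Yes

Take x = 0, y = 3, z = 4, w = -1. Substituting into each constraint:
  (1) -3(0) + 3(3) - 3(4) + (-1) = -4 ✓
  (2) w² = (-1)² = 1, and 1 < 4 ✓
  (3) z = 4, target 4 ✓ (second branch holds)
  (4) y = 3, target 3 ✓ (first branch holds)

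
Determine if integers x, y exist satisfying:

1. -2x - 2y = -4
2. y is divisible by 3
Yes

Take x = 2, y = 0. Substituting into each constraint:
  (1) -2(2) - 2(0) = -4 ✓
  (2) 0 = 3 × 0, remainder 0 ✓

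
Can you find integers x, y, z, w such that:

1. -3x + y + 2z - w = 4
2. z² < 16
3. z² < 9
Yes

Take x = -1, y = 1, z = 0, w = 0. Substituting into each constraint:
  (1) -3(-1) + 1 + 2(0) + 0 = 4 ✓
  (2) z² = (0)² = 0, and 0 < 16 ✓
  (3) z² = (0)² = 0, and 0 < 9 ✓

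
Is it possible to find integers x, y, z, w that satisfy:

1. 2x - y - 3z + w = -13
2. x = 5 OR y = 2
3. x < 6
Yes

Take x = 5, y = 23, z = 0, w = 0. Substituting into each constraint:
  (1) 2(5) + (-23) - 3(0) + 0 = -13 ✓
  (2) x = 5, target 5 ✓ (first branch holds)
  (3) 5 < 6 ✓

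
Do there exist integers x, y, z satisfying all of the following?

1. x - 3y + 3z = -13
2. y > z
Yes

Take x = -10, y = 1, z = 0. Substituting into each constraint:
  (1) (-10) - 3(1) + 3(0) = -13 ✓
  (2) 1 > 0 ✓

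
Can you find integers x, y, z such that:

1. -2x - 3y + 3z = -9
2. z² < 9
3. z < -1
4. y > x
Yes

Take x = 0, y = 1, z = -2. Substituting into each constraint:
  (1) -2(0) - 3(1) + 3(-2) = -9 ✓
  (2) z² = (-2)² = 4, and 4 < 9 ✓
  (3) -2 < -1 ✓
  (4) 1 > 0 ✓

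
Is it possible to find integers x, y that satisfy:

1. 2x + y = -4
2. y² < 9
Yes

Take x = -2, y = 0. Substituting into each constraint:
  (1) 2(-2) + 0 = -4 ✓
  (2) y² = (0)² = 0, and 0 < 9 ✓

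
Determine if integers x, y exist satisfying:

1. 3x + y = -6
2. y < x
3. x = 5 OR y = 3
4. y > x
No

A contradictory subset is {y < x, y > x}. No integer assignment can satisfy these jointly:

  - y < x: bounds one variable relative to another variable
  - y > x: bounds one variable relative to another variable

Direct contradiction: x > y and y > x cannot both hold.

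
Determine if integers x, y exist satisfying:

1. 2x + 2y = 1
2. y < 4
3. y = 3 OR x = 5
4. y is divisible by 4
No

Even the single constraint (2x + 2y = 1) is infeasible over the integers.

  - 2x + 2y = 1: every term on the left is divisible by 2, so the LHS ≡ 0 (mod 2), but the RHS 1 is not — no integer solution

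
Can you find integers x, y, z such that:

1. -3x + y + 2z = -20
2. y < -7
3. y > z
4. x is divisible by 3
Yes

Take x = -3, y = -9, z = -10. Substituting into each constraint:
  (1) -3(-3) + (-9) + 2(-10) = -20 ✓
  (2) -9 < -7 ✓
  (3) -9 > -10 ✓
  (4) -3 = 3 × -1, remainder 0 ✓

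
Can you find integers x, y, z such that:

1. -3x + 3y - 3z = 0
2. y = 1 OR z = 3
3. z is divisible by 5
Yes

Take x = 1, y = 1, z = 0. Substituting into each constraint:
  (1) -3(1) + 3(1) - 3(0) = 0 ✓
  (2) y = 1, target 1 ✓ (first branch holds)
  (3) 0 = 5 × 0, remainder 0 ✓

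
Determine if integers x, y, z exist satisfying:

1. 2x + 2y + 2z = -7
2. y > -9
No

Even the single constraint (2x + 2y + 2z = -7) is infeasible over the integers.

  - 2x + 2y + 2z = -7: every term on the left is divisible by 2, so the LHS ≡ 0 (mod 2), but the RHS -7 is not — no integer solution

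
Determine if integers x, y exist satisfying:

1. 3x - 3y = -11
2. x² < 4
No

Even the single constraint (3x - 3y = -11) is infeasible over the integers.

  - 3x - 3y = -11: every term on the left is divisible by 3, so the LHS ≡ 0 (mod 3), but the RHS -11 is not — no integer solution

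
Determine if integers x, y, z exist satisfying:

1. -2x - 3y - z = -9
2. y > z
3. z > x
Yes

Take x = -3, y = 5, z = 0. Substituting into each constraint:
  (1) -2(-3) - 3(5) + 0 = -9 ✓
  (2) 5 > 0 ✓
  (3) 0 > -3 ✓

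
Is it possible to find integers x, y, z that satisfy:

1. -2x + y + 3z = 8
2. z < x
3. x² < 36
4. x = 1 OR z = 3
Yes

Take x = 1, y = 10, z = 0. Substituting into each constraint:
  (1) -2(1) + 10 + 3(0) = 8 ✓
  (2) 0 < 1 ✓
  (3) x² = (1)² = 1, and 1 < 36 ✓
  (4) x = 1, target 1 ✓ (first branch holds)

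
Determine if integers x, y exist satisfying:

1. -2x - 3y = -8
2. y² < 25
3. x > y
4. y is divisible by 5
Yes

Take x = 4, y = 0. Substituting into each constraint:
  (1) -2(4) - 3(0) = -8 ✓
  (2) y² = (0)² = 0, and 0 < 25 ✓
  (3) 4 > 0 ✓
  (4) 0 = 5 × 0, remainder 0 ✓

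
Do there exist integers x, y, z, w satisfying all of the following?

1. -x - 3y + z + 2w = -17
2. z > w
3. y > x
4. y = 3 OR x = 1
Yes

Take x = 2, y = 3, z = 0, w = -3. Substituting into each constraint:
  (1) (-2) - 3(3) + 0 + 2(-3) = -17 ✓
  (2) 0 > -3 ✓
  (3) 3 > 2 ✓
  (4) y = 3, target 3 ✓ (first branch holds)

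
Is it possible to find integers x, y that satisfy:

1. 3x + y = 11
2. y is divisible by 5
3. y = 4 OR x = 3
No

The full constraint system is jointly infeasible over the integers. Each constraint and what it forces:

  - 3x + y = 11: is a linear equation tying the variables together
  - y is divisible by 5: restricts y to multiples of 5
  - y = 4 OR x = 3: forces a choice: either y = 4 or x = 3

Split on the disjunction (y = 4 OR x = 3):
  • If y = 4: this contradicts the divisibility constraint — 4 is not a multiple of 5.
  • If x = 3: with x = 3, writing y = 5y', every remaining term of the linear equation is divisible by 5, so the left side is ≡ 0 (mod 5); but the right side 2 ≡ 2 (mod 5). No integers can satisfy it.
Both branches are infeasible, so the system has no integer solution.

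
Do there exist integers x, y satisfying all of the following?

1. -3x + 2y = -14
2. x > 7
Yes

Take x = 8, y = 5. Substituting into each constraint:
  (1) -3(8) + 2(5) = -14 ✓
  (2) 8 > 7 ✓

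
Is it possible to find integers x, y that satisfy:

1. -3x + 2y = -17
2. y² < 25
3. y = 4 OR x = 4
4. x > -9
No

A contradictory subset is {-3x + 2y = -17, y = 4 OR x = 4}. No integer assignment can satisfy these jointly:

  - -3x + 2y = -17: is a linear equation tying the variables together
  - y = 4 OR x = 4: forces a choice: either y = 4 or x = 4

Split on the disjunction (y = 4 OR x = 4):
  • If y = 4: with y = 4, every remaining term of the linear equation is divisible by 3, so the left side is ≡ 0 (mod 3); but the right side -25 ≡ 2 (mod 3). No integers can satisfy it.
  • If x = 4: with x = 4, every remaining term of the linear equation is divisible by 2, so the left side is ≡ 0 (mod 2); but the right side -5 ≡ 1 (mod 2). No integers can satisfy it.
Both branches are infeasible, so the system has no integer solution.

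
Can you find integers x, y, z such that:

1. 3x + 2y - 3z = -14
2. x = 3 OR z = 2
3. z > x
Yes

Take x = 0, y = -4, z = 2. Substituting into each constraint:
  (1) 3(0) + 2(-4) - 3(2) = -14 ✓
  (2) z = 2, target 2 ✓ (second branch holds)
  (3) 2 > 0 ✓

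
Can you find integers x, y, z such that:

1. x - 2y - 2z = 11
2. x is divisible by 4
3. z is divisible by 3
No

A contradictory subset is {x - 2y - 2z = 11, x is divisible by 4}. No integer assignment can satisfy these jointly:

  - x - 2y - 2z = 11: is a linear equation tying the variables together
  - x is divisible by 4: restricts x to multiples of 4

Modular obstruction: writing x = 4x', every remaining term of the linear equation is divisible by 2, so the left side is ≡ 0 (mod 2); but the right side 11 ≡ 1 (mod 2). No integers can satisfy it.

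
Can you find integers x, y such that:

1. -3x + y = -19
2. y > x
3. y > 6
Yes

Take x = 10, y = 11. Substituting into each constraint:
  (1) -3(10) + 11 = -19 ✓
  (2) 11 > 10 ✓
  (3) 11 > 6 ✓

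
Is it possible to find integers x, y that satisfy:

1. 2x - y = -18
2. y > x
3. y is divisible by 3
Yes

Take x = -9, y = 0. Substituting into each constraint:
  (1) 2(-9) + 0 = -18 ✓
  (2) 0 > -9 ✓
  (3) 0 = 3 × 0, remainder 0 ✓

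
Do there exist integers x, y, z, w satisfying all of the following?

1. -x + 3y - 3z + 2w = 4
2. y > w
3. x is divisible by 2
Yes

Take x = 0, y = 0, z = -2, w = -1. Substituting into each constraint:
  (1) 0 + 3(0) - 3(-2) + 2(-1) = 4 ✓
  (2) 0 > -1 ✓
  (3) 0 = 2 × 0, remainder 0 ✓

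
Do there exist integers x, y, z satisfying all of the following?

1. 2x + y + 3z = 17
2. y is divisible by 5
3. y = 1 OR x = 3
Yes

Take x = 3, y = 5, z = 2. Substituting into each constraint:
  (1) 2(3) + 5 + 3(2) = 17 ✓
  (2) 5 = 5 × 1, remainder 0 ✓
  (3) x = 3, target 3 ✓ (second branch holds)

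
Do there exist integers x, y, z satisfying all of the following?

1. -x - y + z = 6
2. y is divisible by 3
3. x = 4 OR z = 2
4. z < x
Yes

Take x = 4, y = -9, z = 1. Substituting into each constraint:
  (1) (-4) + 9 + 1 = 6 ✓
  (2) -9 = 3 × -3, remainder 0 ✓
  (3) x = 4, target 4 ✓ (first branch holds)
  (4) 1 < 4 ✓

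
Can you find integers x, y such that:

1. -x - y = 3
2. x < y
Yes

Take x = -2, y = -1. Substituting into each constraint:
  (1) 2 + 1 = 3 ✓
  (2) -2 < -1 ✓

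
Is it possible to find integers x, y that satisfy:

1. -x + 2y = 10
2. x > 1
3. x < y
Yes

Take x = 2, y = 6. Substituting into each constraint:
  (1) (-2) + 2(6) = 10 ✓
  (2) 2 > 1 ✓
  (3) 2 < 6 ✓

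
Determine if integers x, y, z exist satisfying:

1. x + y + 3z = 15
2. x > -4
Yes

Take x = 15, y = 0, z = 0. Substituting into each constraint:
  (1) 15 + 0 + 3(0) = 15 ✓
  (2) 15 > -4 ✓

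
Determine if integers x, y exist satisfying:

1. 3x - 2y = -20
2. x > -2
Yes

Take x = 0, y = 10. Substituting into each constraint:
  (1) 3(0) - 2(10) = -20 ✓
  (2) 0 > -2 ✓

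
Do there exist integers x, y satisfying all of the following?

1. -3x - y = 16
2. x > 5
Yes

Take x = 6, y = -34. Substituting into each constraint:
  (1) -3(6) + 34 = 16 ✓
  (2) 6 > 5 ✓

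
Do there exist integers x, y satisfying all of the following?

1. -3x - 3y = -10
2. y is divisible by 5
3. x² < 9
No

Even the single constraint (-3x - 3y = -10) is infeasible over the integers.

  - -3x - 3y = -10: every term on the left is divisible by 3, so the LHS ≡ 0 (mod 3), but the RHS -10 is not — no integer solution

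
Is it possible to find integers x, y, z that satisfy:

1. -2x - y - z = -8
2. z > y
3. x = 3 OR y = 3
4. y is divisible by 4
Yes

Take x = 3, y = 0, z = 2. Substituting into each constraint:
  (1) -2(3) + 0 + (-2) = -8 ✓
  (2) 2 > 0 ✓
  (3) x = 3, target 3 ✓ (first branch holds)
  (4) 0 = 4 × 0, remainder 0 ✓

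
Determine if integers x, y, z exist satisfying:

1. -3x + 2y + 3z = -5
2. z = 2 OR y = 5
Yes

Take x = 0, y = 5, z = -5. Substituting into each constraint:
  (1) -3(0) + 2(5) + 3(-5) = -5 ✓
  (2) y = 5, target 5 ✓ (second branch holds)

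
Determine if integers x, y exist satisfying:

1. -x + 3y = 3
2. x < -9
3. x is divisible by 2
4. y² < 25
Yes

Take x = -12, y = -3. Substituting into each constraint:
  (1) 12 + 3(-3) = 3 ✓
  (2) -12 < -9 ✓
  (3) -12 = 2 × -6, remainder 0 ✓
  (4) y² = (-3)² = 9, and 9 < 25 ✓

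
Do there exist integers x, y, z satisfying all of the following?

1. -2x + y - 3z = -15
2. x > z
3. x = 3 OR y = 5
Yes

Take x = 3, y = -3, z = 2. Substituting into each constraint:
  (1) -2(3) + (-3) - 3(2) = -15 ✓
  (2) 3 > 2 ✓
  (3) x = 3, target 3 ✓ (first branch holds)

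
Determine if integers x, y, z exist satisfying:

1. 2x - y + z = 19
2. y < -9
Yes

Take x = 0, y = -10, z = 9. Substituting into each constraint:
  (1) 2(0) + 10 + 9 = 19 ✓
  (2) -10 < -9 ✓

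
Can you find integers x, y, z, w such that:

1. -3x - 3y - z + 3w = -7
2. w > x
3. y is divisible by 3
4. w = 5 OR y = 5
Yes

Take x = 4, y = 0, z = 10, w = 5. Substituting into each constraint:
  (1) -3(4) - 3(0) + (-10) + 3(5) = -7 ✓
  (2) 5 > 4 ✓
  (3) 0 = 3 × 0, remainder 0 ✓
  (4) w = 5, target 5 ✓ (first branch holds)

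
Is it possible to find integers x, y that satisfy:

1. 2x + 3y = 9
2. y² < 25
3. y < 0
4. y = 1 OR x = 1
No

A contradictory subset is {2x + 3y = 9, y < 0, y = 1 OR x = 1}. No integer assignment can satisfy these jointly:

  - 2x + 3y = 9: is a linear equation tying the variables together
  - y < 0: bounds one variable relative to a constant
  - y = 1 OR x = 1: forces a choice: either y = 1 or x = 1

Split on the disjunction (y = 1 OR x = 1):
  • If y = 1: this contradicts the bound y ≤ -1.
  • If x = 1: with x = 1, every remaining term of the linear equation is divisible by 3, so the left side is ≡ 0 (mod 3); but the right side 7 ≡ 1 (mod 3). No integers can satisfy it.
Both branches are infeasible, so the system has no integer solution.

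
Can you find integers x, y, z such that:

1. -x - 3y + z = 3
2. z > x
Yes

Take x = -3, y = 0, z = 0. Substituting into each constraint:
  (1) 3 - 3(0) + 0 = 3 ✓
  (2) 0 > -3 ✓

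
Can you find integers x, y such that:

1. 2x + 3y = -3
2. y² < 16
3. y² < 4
Yes

Take x = -3, y = 1. Substituting into each constraint:
  (1) 2(-3) + 3(1) = -3 ✓
  (2) y² = (1)² = 1, and 1 < 16 ✓
  (3) y² = (1)² = 1, and 1 < 4 ✓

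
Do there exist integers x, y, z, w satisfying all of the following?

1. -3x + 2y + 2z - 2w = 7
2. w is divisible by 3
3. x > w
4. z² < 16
Yes

Take x = 1, y = 0, z = 2, w = -3. Substituting into each constraint:
  (1) -3(1) + 2(0) + 2(2) - 2(-3) = 7 ✓
  (2) -3 = 3 × -1, remainder 0 ✓
  (3) 1 > -3 ✓
  (4) z² = (2)² = 4, and 4 < 16 ✓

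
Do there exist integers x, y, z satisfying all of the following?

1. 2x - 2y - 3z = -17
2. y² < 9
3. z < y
Yes

Take x = -5, y = 2, z = 1. Substituting into each constraint:
  (1) 2(-5) - 2(2) - 3(1) = -17 ✓
  (2) y² = (2)² = 4, and 4 < 9 ✓
  (3) 1 < 2 ✓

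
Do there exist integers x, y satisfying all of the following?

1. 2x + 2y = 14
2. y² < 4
Yes

Take x = 7, y = 0. Substituting into each constraint:
  (1) 2(7) + 2(0) = 14 ✓
  (2) y² = (0)² = 0, and 0 < 4 ✓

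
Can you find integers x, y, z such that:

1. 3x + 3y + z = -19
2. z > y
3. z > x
Yes

Take x = -8, y = 1, z = 2. Substituting into each constraint:
  (1) 3(-8) + 3(1) + 2 = -19 ✓
  (2) 2 > 1 ✓
  (3) 2 > -8 ✓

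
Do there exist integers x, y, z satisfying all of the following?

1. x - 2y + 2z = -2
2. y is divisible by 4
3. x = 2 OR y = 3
Yes

Take x = 2, y = 0, z = -2. Substituting into each constraint:
  (1) 2 - 2(0) + 2(-2) = -2 ✓
  (2) 0 = 4 × 0, remainder 0 ✓
  (3) x = 2, target 2 ✓ (first branch holds)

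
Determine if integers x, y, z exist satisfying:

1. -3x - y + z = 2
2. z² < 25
Yes

Take x = 0, y = -2, z = 0. Substituting into each constraint:
  (1) -3(0) + 2 + 0 = 2 ✓
  (2) z² = (0)² = 0, and 0 < 25 ✓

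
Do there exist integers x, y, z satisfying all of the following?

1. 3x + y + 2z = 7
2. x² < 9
Yes

Take x = 0, y = 7, z = 0. Substituting into each constraint:
  (1) 3(0) + 7 + 2(0) = 7 ✓
  (2) x² = (0)² = 0, and 0 < 9 ✓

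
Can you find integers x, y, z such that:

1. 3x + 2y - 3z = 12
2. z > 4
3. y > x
Yes

Take x = 5, y = 6, z = 5. Substituting into each constraint:
  (1) 3(5) + 2(6) - 3(5) = 12 ✓
  (2) 5 > 4 ✓
  (3) 6 > 5 ✓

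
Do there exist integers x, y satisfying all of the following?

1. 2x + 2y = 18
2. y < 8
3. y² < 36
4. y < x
Yes

Take x = 5, y = 4. Substituting into each constraint:
  (1) 2(5) + 2(4) = 18 ✓
  (2) 4 < 8 ✓
  (3) y² = (4)² = 16, and 16 < 36 ✓
  (4) 4 < 5 ✓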